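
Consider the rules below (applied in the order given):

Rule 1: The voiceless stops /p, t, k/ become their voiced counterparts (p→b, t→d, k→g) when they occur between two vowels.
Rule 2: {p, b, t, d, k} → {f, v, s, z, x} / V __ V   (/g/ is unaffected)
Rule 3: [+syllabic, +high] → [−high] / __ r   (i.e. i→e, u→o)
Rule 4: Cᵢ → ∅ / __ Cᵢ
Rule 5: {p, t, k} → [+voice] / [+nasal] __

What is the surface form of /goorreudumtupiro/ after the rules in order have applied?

gooreuzumduvero

Rule 1 (intervocalic voicing): /p/ is a voiceless stop between vowels /u/ and /i/, so it voices to [b]. /goorreudumtupiro/ → goorreudumtubiro.
Rule 2 (intervocalic spirantization): /d/ is a stop between vowels /u/ and /u/, so it spirantizes to the fricative [z]. /b/ is a stop between vowels /u/ and /i/, so it spirantizes to the fricative [v]. /goorreudumtubiro/ → goorreuzumtuviro.
Rule 3 (pre-rhotic lowering): /i/ is a high vowel immediately before /r/, so it lowers to [e]. /goorreuzumtuviro/ → goorreuzumtuvero.
Rule 4 (degemination): /rr/ is a geminate; the first /r/ deletes. /goorreuzumtuvero/ → gooreuzumtuvero.
Rule 5 (post-nasal voicing): /t/ is a voiceless stop immediately after the nasal /m/, so it voices to [d]. /gooreuzumtuvero/ → gooreuzumduvero.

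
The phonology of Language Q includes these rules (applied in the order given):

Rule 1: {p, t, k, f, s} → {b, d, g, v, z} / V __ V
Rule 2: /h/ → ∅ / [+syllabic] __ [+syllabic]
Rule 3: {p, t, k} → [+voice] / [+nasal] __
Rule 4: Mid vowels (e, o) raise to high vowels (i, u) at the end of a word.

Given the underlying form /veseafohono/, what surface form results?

vezeavoonu

Rule 1 (intervocalic voicing): /s/ is a voiceless obstruent between vowels /e/ and /e/, so it voices to [z]. /f/ is a voiceless obstruent between vowels /a/ and /o/, so it voices to [v]. /veseafohono/ → vezeavohono.
Rule 2 (intervocalic h-deletion): /h/ occurs between vowels /o/ and /o/, so it deletes. /vezeavohono/ → vezeavoono.
Rule 3 (post-nasal voicing): no segment meets the environment; /vezeavoono/ is unchanged.
Rule 4 (final vowel raising): /o/ is a mid vowel in word-final position, so it raises to [u]. /vezeavoono/ → vezeavoonu.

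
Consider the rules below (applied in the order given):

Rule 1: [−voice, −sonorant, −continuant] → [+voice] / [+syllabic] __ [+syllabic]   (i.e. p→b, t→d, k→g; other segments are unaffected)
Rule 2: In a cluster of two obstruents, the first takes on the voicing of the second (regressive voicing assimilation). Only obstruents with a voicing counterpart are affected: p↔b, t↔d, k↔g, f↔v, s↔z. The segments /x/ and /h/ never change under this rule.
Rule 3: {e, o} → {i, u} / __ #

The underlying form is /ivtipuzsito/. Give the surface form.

Rule 1 (intervocalic voicing): /p/ is a voiceless stop between vowels /i/ and /u/, so it voices to [b]. /t/ is a voiceless stop between vowels /i/ and /o/, so it voices to [d]. /ivtipuzsito/ → ivtibuzsido.
Rule 2 (regressive voicing assimilation): /v/ precedes the voiceless obstruent /t/, so it devoices to [f] by assimilation. /z/ precedes the voiceless obstruent /s/, so it devoices to [s] by assimilation. /ivtibuzsido/ → iftibussido.
Rule 3 (final vowel raising): /o/ is a mid vowel in word-final position, so it raises to [u]. /iftibussido/ → iftibussidu.

iftibussidu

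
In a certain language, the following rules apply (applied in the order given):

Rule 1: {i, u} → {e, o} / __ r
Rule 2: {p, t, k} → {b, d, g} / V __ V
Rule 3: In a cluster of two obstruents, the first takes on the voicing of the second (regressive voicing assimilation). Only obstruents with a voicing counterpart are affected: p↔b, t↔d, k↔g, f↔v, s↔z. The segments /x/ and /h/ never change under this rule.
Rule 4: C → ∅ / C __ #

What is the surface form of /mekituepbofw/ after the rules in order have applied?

Rule 1 (pre-rhotic lowering): no segment meets the environment; /mekituepbofw/ is unchanged.
Rule 2 (intervocalic voicing): /k/ is a voiceless stop between vowels /e/ and /i/, so it voices to [g]. /t/ is a voiceless stop between vowels /i/ and /u/, so it voices to [d]. /mekituepbofw/ → megiduepbofw.
Rule 3 (regressive voicing assimilation): /p/ precedes the voiced obstruent /b/, so it voices to [b] by assimilation. /megiduepbofw/ → megiduebbofw.
Rule 4 (final cluster simplification): /w/ is the second consonant of a word-final cluster /fw/, so it deletes. /megiduebbofw/ → megiduebbof.

megiduebbof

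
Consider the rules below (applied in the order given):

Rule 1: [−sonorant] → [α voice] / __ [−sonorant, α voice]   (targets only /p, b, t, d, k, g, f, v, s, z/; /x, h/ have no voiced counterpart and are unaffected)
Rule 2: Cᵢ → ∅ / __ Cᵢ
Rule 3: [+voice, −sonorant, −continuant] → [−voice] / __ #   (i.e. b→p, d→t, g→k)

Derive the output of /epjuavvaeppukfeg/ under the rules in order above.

epjuavaepukfek

Rule 1 (regressive voicing assimilation): no segment meets the environment; /epjuavvaeppukfeg/ is unchanged.
Rule 2 (degemination): /vv/ is a geminate; the first /v/ deletes. /pp/ is a geminate; the first /p/ deletes. /epjuavvaeppukfeg/ → epjuavaepukfeg.
Rule 3 (final devoicing): /g/ is a voiced stop in word-final position, so it devoices to [k]. /epjuavaepukfeg/ → epjuavaepukfek.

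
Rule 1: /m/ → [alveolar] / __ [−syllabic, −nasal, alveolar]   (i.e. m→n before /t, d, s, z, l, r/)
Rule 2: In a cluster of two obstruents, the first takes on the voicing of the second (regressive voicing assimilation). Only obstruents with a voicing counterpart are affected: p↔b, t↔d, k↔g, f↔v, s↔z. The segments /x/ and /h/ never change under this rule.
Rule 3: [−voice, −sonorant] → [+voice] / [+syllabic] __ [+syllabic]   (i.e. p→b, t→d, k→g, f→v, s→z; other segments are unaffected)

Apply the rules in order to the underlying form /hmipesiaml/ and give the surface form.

Rule 1 (nasal place assimilation): /m/ precedes the alveolar consonant /l/, so it assimilates in place to [n]. /hmipesiaml/ → hmipesianl.
Rule 2 (regressive voicing assimilation): no segment meets the environment; /hmipesianl/ is unchanged.
Rule 3 (intervocalic voicing): /p/ is a voiceless obstruent between vowels /i/ and /e/, so it voices to [b]. /s/ is a voiceless obstruent between vowels /e/ and /i/, so it voices to [z]. /hmipesianl/ → hmibezianl.

hmibezianl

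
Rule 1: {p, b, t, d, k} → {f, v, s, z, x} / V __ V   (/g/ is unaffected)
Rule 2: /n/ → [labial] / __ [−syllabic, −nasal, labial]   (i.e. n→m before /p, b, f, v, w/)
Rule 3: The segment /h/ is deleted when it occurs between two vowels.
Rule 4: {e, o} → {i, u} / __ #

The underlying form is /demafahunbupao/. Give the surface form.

demafaumbufau

Rule 1 (intervocalic spirantization): /p/ is a stop between vowels /u/ and /a/, so it spirantizes to the fricative [f]. /demafahunbupao/ → demafahunbufao.
Rule 2 (nasal place assimilation): /n/ precedes the labial consonant /b/, so it assimilates in place to [m]. /demafahunbufao/ → demafahumbufao.
Rule 3 (intervocalic h-deletion): /h/ occurs between vowels /a/ and /u/, so it deletes. /demafahumbufao/ → demafaumbufao.
Rule 4 (final vowel raising): /o/ is a mid vowel in word-final position, so it raises to [u]. /demafaumbufao/ → demafaumbufau.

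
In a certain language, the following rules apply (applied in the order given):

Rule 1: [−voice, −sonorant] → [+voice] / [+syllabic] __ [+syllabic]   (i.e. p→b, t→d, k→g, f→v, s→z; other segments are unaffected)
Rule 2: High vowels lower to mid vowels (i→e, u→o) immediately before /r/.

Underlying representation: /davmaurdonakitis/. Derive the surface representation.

davmaordonagidis

Rule 1 (intervocalic voicing): /k/ is a voiceless obstruent between vowels /a/ and /i/, so it voices to [g]. /t/ is a voiceless obstruent between vowels /i/ and /i/, so it voices to [d]. /davmaurdonakitis/ → davmaurdonagidis.
Rule 2 (pre-rhotic lowering): /u/ is a high vowel immediately before /r/, so it lowers to [o]. /davmaurdonagidis/ → davmaordonagidis.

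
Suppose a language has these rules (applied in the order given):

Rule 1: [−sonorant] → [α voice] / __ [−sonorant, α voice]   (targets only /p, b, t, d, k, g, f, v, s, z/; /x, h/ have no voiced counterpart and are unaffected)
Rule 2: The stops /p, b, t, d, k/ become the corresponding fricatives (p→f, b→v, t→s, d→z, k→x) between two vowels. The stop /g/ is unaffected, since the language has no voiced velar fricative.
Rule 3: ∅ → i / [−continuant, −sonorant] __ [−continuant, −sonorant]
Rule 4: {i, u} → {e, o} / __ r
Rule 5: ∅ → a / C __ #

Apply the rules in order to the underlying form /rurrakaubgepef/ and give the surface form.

Rule 1 (regressive voicing assimilation): no segment meets the environment; /rurrakaubgepef/ is unchanged.
Rule 2 (intervocalic spirantization): /k/ is a stop between vowels /a/ and /a/, so it spirantizes to the fricative [x]. /p/ is a stop between vowels /e/ and /e/, so it spirantizes to the fricative [f]. /rurrakaubgepef/ → rurraxaubgefef.
Rule 3 (stop-cluster i-epenthesis): /b/ and /g/ form a stop–stop cluster, so [i] is inserted between them. /rurraxaubgefef/ → rurraxaubigefef.
Rule 4 (pre-rhotic lowering): /u/ is a high vowel immediately before /r/, so it lowers to [o]. /rurraxaubigefef/ → rorraxaubigefef.
Rule 5 (final a-epenthesis): the form ends in the consonant /f/, so [a] is inserted word-finally. /rorraxaubigefef/ → rorraxaubigefefa.

rorraxaubigefefa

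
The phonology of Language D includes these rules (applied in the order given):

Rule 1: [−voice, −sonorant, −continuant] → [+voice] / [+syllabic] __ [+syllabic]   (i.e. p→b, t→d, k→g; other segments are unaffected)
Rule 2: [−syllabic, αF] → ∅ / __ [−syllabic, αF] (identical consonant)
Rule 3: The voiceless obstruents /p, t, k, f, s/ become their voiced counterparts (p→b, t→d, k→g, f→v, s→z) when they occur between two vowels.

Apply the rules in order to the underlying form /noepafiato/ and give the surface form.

Rule 1 (intervocalic voicing): /p/ is a voiceless stop between vowels /e/ and /a/, so it voices to [b]. /t/ is a voiceless stop between vowels /a/ and /o/, so it voices to [d]. /noepafiato/ → noebafiado.
Rule 2 (degemination): no segment meets the environment; /noebafiado/ is unchanged.
Rule 3 (intervocalic voicing): /f/ is a voiceless obstruent between vowels /a/ and /i/, so it voices to [v]. /noebafiado/ → noebaviado.

noebaviado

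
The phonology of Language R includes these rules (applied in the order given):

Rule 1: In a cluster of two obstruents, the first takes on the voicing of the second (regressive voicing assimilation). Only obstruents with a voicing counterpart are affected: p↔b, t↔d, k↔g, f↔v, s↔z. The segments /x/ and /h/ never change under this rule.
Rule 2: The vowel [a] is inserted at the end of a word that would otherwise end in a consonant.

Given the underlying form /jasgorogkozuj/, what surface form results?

jazgorokkozuja

Rule 1 (regressive voicing assimilation): /s/ precedes the voiced obstruent /g/, so it voices to [z] by assimilation. /g/ precedes the voiceless obstruent /k/, so it devoices to [k] by assimilation. /jasgorogkozuj/ → jazgorokkozuj.
Rule 2 (final a-epenthesis): the form ends in the consonant /j/, so [a] is inserted word-finally. /jazgorokkozuj/ → jazgorokkozuja.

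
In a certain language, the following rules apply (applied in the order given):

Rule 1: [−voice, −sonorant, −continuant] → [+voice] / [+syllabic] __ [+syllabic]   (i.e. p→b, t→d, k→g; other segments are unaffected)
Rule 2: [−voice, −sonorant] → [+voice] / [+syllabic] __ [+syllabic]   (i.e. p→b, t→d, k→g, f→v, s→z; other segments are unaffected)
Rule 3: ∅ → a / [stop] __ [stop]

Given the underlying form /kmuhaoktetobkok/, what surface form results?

Rule 1 (intervocalic voicing): /t/ is a voiceless stop between vowels /e/ and /o/, so it voices to [d]. /kmuhaoktetobkok/ → kmuhaoktedobkok.
Rule 2 (intervocalic voicing): no segment meets the environment; /kmuhaoktedobkok/ is unchanged.
Rule 3 (stop-cluster a-epenthesis): /k/ and /t/ form a stop–stop cluster, so [a] is inserted between them. /b/ and /k/ form a stop–stop cluster, so [a] is inserted between them. /kmuhaoktedobkok/ → kmuhaokatedobakok.

kmuhaokatedobakok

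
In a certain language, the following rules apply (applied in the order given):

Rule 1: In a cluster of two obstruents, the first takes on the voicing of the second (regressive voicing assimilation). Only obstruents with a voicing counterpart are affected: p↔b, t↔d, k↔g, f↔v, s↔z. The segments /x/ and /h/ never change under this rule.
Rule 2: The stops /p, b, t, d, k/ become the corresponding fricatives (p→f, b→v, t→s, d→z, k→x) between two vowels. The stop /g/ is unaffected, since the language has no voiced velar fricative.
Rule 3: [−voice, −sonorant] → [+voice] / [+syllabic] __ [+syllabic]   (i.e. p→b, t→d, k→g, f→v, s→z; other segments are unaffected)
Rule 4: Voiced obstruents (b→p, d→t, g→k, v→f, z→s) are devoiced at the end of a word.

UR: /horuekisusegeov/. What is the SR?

horuexizuzegeof

Rule 1 (regressive voicing assimilation): no segment meets the environment; /horuekisusegeov/ is unchanged.
Rule 2 (intervocalic spirantization): /k/ is a stop between vowels /e/ and /i/, so it spirantizes to the fricative [x]. /horuekisusegeov/ → horuexisusegeov.
Rule 3 (intervocalic voicing): /s/ is a voiceless obstruent between vowels /i/ and /u/, so it voices to [z]. /s/ is a voiceless obstruent between vowels /u/ and /e/, so it voices to [z]. /horuexisusegeov/ → horuexizuzegeov.
Rule 4 (final devoicing): /v/ is a voiced obstruent in word-final position, so it devoices to [f]. /horuexizuzegeov/ → horuexizuzegeof.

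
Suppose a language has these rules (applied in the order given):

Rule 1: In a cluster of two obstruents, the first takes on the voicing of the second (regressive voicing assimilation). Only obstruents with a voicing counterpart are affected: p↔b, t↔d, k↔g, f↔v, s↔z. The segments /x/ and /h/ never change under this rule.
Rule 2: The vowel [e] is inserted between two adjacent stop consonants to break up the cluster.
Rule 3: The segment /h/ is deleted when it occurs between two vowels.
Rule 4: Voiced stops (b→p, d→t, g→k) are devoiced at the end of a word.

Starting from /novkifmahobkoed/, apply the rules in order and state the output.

Rule 1 (regressive voicing assimilation): /v/ precedes the voiceless obstruent /k/, so it devoices to [f] by assimilation. /b/ precedes the voiceless obstruent /k/, so it devoices to [p] by assimilation. /novkifmahobkoed/ → nofkifmahopkoed.
Rule 2 (stop-cluster e-epenthesis): /p/ and /k/ form a stop–stop cluster, so [e] is inserted between them. /nofkifmahopkoed/ → nofkifmahopekoed.
Rule 3 (intervocalic h-deletion): /h/ occurs between vowels /a/ and /o/, so it deletes. /nofkifmahopekoed/ → nofkifmaopekoed.
Rule 4 (final devoicing): /d/ is a voiced stop in word-final position, so it devoices to [t]. /nofkifmaopekoed/ → nofkifmaopekoet.

nofkifmaopekoet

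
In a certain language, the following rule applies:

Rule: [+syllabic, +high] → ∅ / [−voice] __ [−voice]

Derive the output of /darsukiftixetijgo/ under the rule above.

darskftxetijgo

/u/ is a high vowel flanked by voiceless consonants /s/ and /k/, so it deletes.
/i/ is a high vowel flanked by voiceless consonants /k/ and /f/, so it deletes.
/i/ is a high vowel flanked by voiceless consonants /t/ and /x/, so it deletes.
The other instance of /i/ does not occur in the required environment and remains unchanged.
Surface form: [darskftxetijgo].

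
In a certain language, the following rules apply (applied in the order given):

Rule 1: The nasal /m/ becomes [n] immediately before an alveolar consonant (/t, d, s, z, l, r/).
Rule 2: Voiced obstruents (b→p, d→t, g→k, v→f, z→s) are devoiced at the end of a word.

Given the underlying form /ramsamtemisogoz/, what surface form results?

ransantemisogos

Rule 1 (nasal place assimilation): /m/ precedes the alveolar consonant /s/, so it assimilates in place to [n]. /m/ precedes the alveolar consonant /t/, so it assimilates in place to [n]. /ramsamtemisogoz/ → ransantemisogoz.
Rule 2 (final devoicing): /z/ is a voiced obstruent in word-final position, so it devoices to [s]. /ransantemisogoz/ → ransantemisogos.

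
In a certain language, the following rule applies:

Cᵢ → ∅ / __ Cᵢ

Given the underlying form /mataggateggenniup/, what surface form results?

matagategeniup

/gg/ is a geminate; the first /g/ deletes.
/gg/ is a geminate; the first /g/ deletes.
/nn/ is a geminate; the first /n/ deletes.
The other instances of /m/, /t/, /g/, /n/, /p/ do not occur in the required environment and remain unchanged.
Surface form: [matagategeniup].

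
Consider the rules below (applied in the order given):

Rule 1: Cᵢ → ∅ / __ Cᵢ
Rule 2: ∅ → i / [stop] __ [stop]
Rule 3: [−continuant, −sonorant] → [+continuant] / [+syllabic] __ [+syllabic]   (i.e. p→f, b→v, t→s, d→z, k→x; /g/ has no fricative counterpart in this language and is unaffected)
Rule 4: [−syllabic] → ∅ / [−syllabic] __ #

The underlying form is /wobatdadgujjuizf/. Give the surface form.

wovasizazigujuiz

Rule 1 (degemination): /jj/ is a geminate; the first /j/ deletes. /wobatdadgujjuizf/ → wobatdadgujuizf.
Rule 2 (stop-cluster i-epenthesis): /t/ and /d/ form a stop–stop cluster, so [i] is inserted between them. /d/ and /g/ form a stop–stop cluster, so [i] is inserted between them. /wobatdadgujuizf/ → wobatidadigujuizf.
Rule 3 (intervocalic spirantization): /b/ is a stop between vowels /o/ and /a/, so it spirantizes to the fricative [v]. /t/ is a stop between vowels /a/ and /i/, so it spirantizes to the fricative [s]. /d/ is a stop between vowels /i/ and /a/, so it spirantizes to the fricative [z]. /d/ is a stop between vowels /a/ and /i/, so it spirantizes to the fricative [z]. /wobatidadigujuizf/ → wovasizazigujuizf.
Rule 4 (final cluster simplification): /f/ is the second consonant of a word-final cluster /zf/, so it deletes. /wovasizazigujuizf/ → wovasizazigujuiz.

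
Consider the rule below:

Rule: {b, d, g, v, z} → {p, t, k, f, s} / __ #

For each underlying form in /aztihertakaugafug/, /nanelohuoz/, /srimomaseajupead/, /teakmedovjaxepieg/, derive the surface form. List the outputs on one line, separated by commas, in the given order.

/aztihertakaugafug/: /g/ is a voiced obstruent in word-final position, so it devoices to [k]. → [aztihertakaugafuk].
/nanelohuoz/: /z/ is a voiced obstruent in word-final position, so it devoices to [s]. → [nanelohuos].
/srimomaseajupead/: /d/ is a voiced obstruent in word-final position, so it devoices to [t]. → [srimomaseajupeat].
/teakmedovjaxepieg/: /g/ is a voiced obstruent in word-final position, so it devoices to [k]. → [teakmedovjaxepiek].

aztihertakaugafuk, nanelohuos, srimomaseajupeat, teakmedovjaxepiek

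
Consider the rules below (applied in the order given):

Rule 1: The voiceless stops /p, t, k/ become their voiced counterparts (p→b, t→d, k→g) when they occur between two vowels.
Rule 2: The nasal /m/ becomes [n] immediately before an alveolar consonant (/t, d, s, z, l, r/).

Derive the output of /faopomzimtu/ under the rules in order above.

faobonzintu

Rule 1 (intervocalic voicing): /p/ is a voiceless stop between vowels /o/ and /o/, so it voices to [b]. /faopomzimtu/ → faobomzimtu.
Rule 2 (nasal place assimilation): /m/ precedes the alveolar consonant /z/, so it assimilates in place to [n]. /m/ precedes the alveolar consonant /t/, so it assimilates in place to [n]. /faobomzimtu/ → faobonzintu.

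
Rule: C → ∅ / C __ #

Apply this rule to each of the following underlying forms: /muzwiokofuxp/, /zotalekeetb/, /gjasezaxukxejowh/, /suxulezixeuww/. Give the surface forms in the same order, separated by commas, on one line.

/muzwiokofuxp/: /p/ is the second consonant of a word-final cluster /xp/, so it deletes. → [muzwiokofux].
/zotalekeetb/: /b/ is the second consonant of a word-final cluster /tb/, so it deletes. → [zotalekeet].
/gjasezaxukxejowh/: /h/ is the second consonant of a word-final cluster /wh/, so it deletes. → [gjasezaxukxejow].
/suxulezixeuww/: /w/ is the second consonant of a word-final cluster /ww/, so it deletes. → [suxulezixeuw].

muzwiokofux, zotalekeet, gjasezaxukxejow, suxulezixeuw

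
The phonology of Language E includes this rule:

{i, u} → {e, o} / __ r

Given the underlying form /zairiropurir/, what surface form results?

zaereroporer

/i/ is a high vowel immediately before /r/, so it lowers to [e].
/i/ is a high vowel immediately before /r/, so it lowers to [e].
/u/ is a high vowel immediately before /r/, so it lowers to [o].
/i/ is a high vowel immediately before /r/, so it lowers to [e].
Surface form: [zaereroporer].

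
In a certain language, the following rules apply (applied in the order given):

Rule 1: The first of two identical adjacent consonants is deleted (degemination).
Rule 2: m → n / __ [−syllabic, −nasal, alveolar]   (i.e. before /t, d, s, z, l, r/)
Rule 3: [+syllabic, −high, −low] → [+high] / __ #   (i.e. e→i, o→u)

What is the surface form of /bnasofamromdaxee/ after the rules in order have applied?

bnasofanrondaxei

Rule 1 (degemination): no segment meets the environment; /bnasofamromdaxee/ is unchanged.
Rule 2 (nasal place assimilation): /m/ precedes the alveolar consonant /r/, so it assimilates in place to [n]. /m/ precedes the alveolar consonant /d/, so it assimilates in place to [n]. /bnasofamromdaxee/ → bnasofanrondaxee.
Rule 3 (final vowel raising): /e/ is a mid vowel in word-final position, so it raises to [i]. /bnasofanrondaxee/ → bnasofanrondaxei.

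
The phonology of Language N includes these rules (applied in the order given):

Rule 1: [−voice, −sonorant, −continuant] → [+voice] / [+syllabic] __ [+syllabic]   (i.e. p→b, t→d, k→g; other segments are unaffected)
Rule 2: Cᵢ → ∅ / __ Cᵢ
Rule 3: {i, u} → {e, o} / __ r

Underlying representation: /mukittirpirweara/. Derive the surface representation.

Rule 1 (intervocalic voicing): /k/ is a voiceless stop between vowels /u/ and /i/, so it voices to [g]. /mukittirpirweara/ → mugittirpirweara.
Rule 2 (degemination): /tt/ is a geminate; the first /t/ deletes. /mugittirpirweara/ → mugitirpirweara.
Rule 3 (pre-rhotic lowering): /i/ is a high vowel immediately before /r/, so it lowers to [e]. /i/ is a high vowel immediately before /r/, so it lowers to [e]. /mugitirpirweara/ → mugiterperweara.

mugiterperweara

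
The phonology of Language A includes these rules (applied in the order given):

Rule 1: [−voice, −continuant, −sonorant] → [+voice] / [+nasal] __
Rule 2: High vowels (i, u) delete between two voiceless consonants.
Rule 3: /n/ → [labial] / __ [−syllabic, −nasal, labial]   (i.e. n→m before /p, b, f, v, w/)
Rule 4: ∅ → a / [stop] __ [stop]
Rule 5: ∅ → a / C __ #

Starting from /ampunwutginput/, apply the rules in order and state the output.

ambumwutagimbuta

Rule 1 (post-nasal voicing): /p/ is a voiceless stop immediately after the nasal /m/, so it voices to [b]. /p/ is a voiceless stop immediately after the nasal /n/, so it voices to [b]. /ampunwutginput/ → ambunwutginbut.
Rule 2 (high vowel syncope): no segment meets the environment; /ambunwutginbut/ is unchanged.
Rule 3 (nasal place assimilation): /n/ precedes the labial consonant /w/, so it assimilates in place to [m]. /n/ precedes the labial consonant /b/, so it assimilates in place to [m]. /ambunwutginbut/ → ambumwutgimbut.
Rule 4 (stop-cluster a-epenthesis): /t/ and /g/ form a stop–stop cluster, so [a] is inserted between them. /ambumwutgimbut/ → ambumwutagimbut.
Rule 5 (final a-epenthesis): the form ends in the consonant /t/, so [a] is inserted word-finally. /ambumwutagimbut/ → ambumwutagimbuta.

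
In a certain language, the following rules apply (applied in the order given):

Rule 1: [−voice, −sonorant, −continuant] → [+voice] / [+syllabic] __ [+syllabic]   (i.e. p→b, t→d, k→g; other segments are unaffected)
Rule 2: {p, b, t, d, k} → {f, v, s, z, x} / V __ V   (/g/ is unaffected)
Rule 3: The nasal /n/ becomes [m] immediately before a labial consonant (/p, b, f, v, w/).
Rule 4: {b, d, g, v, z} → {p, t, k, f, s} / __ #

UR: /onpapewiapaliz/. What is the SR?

ompavewiavalis

Rule 1 (intervocalic voicing): /p/ is a voiceless stop between vowels /a/ and /e/, so it voices to [b]. /p/ is a voiceless stop between vowels /a/ and /a/, so it voices to [b]. /onpapewiapaliz/ → onpabewiabaliz.
Rule 2 (intervocalic spirantization): /b/ is a stop between vowels /a/ and /e/, so it spirantizes to the fricative [v]. /b/ is a stop between vowels /a/ and /a/, so it spirantizes to the fricative [v]. /onpabewiabaliz/ → onpavewiavaliz.
Rule 3 (nasal place assimilation): /n/ precedes the labial consonant /p/, so it assimilates in place to [m]. /onpavewiavaliz/ → ompavewiavaliz.
Rule 4 (final devoicing): /z/ is a voiced obstruent in word-final position, so it devoices to [s]. /ompavewiavaliz/ → ompavewiavalis.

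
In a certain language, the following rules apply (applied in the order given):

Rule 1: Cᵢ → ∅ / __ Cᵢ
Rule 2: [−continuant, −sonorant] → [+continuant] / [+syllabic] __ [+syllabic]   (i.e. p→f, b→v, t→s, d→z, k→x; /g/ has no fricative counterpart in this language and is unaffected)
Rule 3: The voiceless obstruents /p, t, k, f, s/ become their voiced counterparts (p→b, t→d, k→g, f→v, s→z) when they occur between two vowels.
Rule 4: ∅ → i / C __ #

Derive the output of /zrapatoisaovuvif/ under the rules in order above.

Rule 1 (degemination): no segment meets the environment; /zrapatoisaovuvif/ is unchanged.
Rule 2 (intervocalic spirantization): /p/ is a stop between vowels /a/ and /a/, so it spirantizes to the fricative [f]. /t/ is a stop between vowels /a/ and /o/, so it spirantizes to the fricative [s]. /zrapatoisaovuvif/ → zrafasoisaovuvif.
Rule 3 (intervocalic voicing): /f/ is a voiceless obstruent between vowels /a/ and /a/, so it voices to [v]. /s/ is a voiceless obstruent between vowels /a/ and /o/, so it voices to [z]. /s/ is a voiceless obstruent between vowels /i/ and /a/, so it voices to [z]. /zrafasoisaovuvif/ → zravazoizaovuvif.
Rule 4 (final i-epenthesis): the form ends in the consonant /f/, so [i] is inserted word-finally. /zravazoizaovuvif/ → zravazoizaovuvifi.

zravazoizaovuvifi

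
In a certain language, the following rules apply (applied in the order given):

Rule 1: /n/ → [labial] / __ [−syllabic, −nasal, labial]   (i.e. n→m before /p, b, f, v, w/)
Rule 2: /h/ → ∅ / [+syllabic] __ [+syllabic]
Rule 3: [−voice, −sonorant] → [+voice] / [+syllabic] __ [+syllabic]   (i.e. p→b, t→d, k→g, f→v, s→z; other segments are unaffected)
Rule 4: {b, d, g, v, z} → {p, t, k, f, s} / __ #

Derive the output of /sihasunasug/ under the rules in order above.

siazunazuk

Rule 1 (nasal place assimilation): no segment meets the environment; /sihasunasug/ is unchanged.
Rule 2 (intervocalic h-deletion): /h/ occurs between vowels /i/ and /a/, so it deletes. /sihasunasug/ → siasunasug.
Rule 3 (intervocalic voicing): /s/ is a voiceless obstruent between vowels /a/ and /u/, so it voices to [z]. /s/ is a voiceless obstruent between vowels /a/ and /u/, so it voices to [z]. /siasunasug/ → siazunazug.
Rule 4 (final devoicing): /g/ is a voiced obstruent in word-final position, so it devoices to [k]. /siazunazug/ → siazunazuk.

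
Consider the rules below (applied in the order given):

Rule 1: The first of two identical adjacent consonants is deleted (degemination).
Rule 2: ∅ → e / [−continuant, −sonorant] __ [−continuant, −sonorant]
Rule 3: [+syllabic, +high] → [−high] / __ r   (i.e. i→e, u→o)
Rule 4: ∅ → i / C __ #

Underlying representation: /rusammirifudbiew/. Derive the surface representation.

Rule 1 (degemination): /mm/ is a geminate; the first /m/ deletes. /rusammirifudbiew/ → rusamirifudbiew.
Rule 2 (stop-cluster e-epenthesis): /d/ and /b/ form a stop–stop cluster, so [e] is inserted between them. /rusamirifudbiew/ → rusamirifudebiew.
Rule 3 (pre-rhotic lowering): /i/ is a high vowel immediately before /r/, so it lowers to [e]. /rusamirifudebiew/ → rusamerifudebiew.
Rule 4 (final i-epenthesis): the form ends in the consonant /w/, so [i] is inserted word-finally. /rusamerifudebiew/ → rusamerifudebiewi.

rusamerifudebiewi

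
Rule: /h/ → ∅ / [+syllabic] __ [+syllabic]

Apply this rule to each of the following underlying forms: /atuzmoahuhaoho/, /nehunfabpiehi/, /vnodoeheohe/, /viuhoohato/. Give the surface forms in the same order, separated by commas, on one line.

atuzmoauaoo, neunfabpiei, vnodoeeoe, viuooato

/atuzmoahuhaoho/: /h/ occurs between vowels /a/ and /u/, so it deletes. /h/ occurs between vowels /u/ and /a/, so it deletes. /h/ occurs between vowels /o/ and /o/, so it deletes. → [atuzmoauaoo].
/nehunfabpiehi/: /h/ occurs between vowels /e/ and /u/, so it deletes. /h/ occurs between vowels /e/ and /i/, so it deletes. → [neunfabpiei].
/vnodoeheohe/: /h/ occurs between vowels /e/ and /e/, so it deletes. /h/ occurs between vowels /o/ and /e/, so it deletes. → [vnodoeeoe].
/viuhoohato/: /h/ occurs between vowels /u/ and /o/, so it deletes. /h/ occurs between vowels /o/ and /a/, so it deletes. → [viuooato].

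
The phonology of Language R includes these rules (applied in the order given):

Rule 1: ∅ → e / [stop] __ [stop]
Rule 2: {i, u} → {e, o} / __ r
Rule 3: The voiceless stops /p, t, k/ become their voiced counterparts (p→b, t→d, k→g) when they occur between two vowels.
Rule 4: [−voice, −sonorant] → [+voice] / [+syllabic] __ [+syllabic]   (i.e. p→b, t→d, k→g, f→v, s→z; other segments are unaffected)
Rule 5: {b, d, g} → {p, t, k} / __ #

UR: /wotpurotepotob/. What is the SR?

wodeborodebodop

Rule 1 (stop-cluster e-epenthesis): /t/ and /p/ form a stop–stop cluster, so [e] is inserted between them. /wotpurotepotob/ → wotepurotepotob.
Rule 2 (pre-rhotic lowering): /u/ is a high vowel immediately before /r/, so it lowers to [o]. /wotepurotepotob/ → woteporotepotob.
Rule 3 (intervocalic voicing): /t/ is a voiceless stop between vowels /o/ and /e/, so it voices to [d]. /p/ is a voiceless stop between vowels /e/ and /o/, so it voices to [b]. /t/ is a voiceless stop between vowels /o/ and /e/, so it voices to [d]. /p/ is a voiceless stop between vowels /e/ and /o/, so it voices to [b]. /t/ is a voiceless stop between vowels /o/ and /o/, so it voices to [d]. /woteporotepotob/ → wodeborodebodob.
Rule 4 (intervocalic voicing): no segment meets the environment; /wodeborodebodob/ is unchanged.
Rule 5 (final devoicing): /b/ is a voiced stop in word-final position, so it devoices to [p]. /wodeborodebodob/ → wodeborodebodop.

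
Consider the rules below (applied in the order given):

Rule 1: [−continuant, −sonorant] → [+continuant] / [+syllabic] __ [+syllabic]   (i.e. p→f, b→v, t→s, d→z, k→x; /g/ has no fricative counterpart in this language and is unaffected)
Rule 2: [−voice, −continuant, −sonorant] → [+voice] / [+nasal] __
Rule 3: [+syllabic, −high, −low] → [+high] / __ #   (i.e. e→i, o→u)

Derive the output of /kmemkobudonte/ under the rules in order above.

Rule 1 (intervocalic spirantization): /b/ is a stop between vowels /o/ and /u/, so it spirantizes to the fricative [v]. /d/ is a stop between vowels /u/ and /o/, so it spirantizes to the fricative [z]. /kmemkobudonte/ → kmemkovuzonte.
Rule 2 (post-nasal voicing): /k/ is a voiceless stop immediately after the nasal /m/, so it voices to [g]. /t/ is a voiceless stop immediately after the nasal /n/, so it voices to [d]. /kmemkovuzonte/ → kmemgovuzonde.
Rule 3 (final vowel raising): /e/ is a mid vowel in word-final position, so it raises to [i]. /kmemgovuzonde/ → kmemgovuzondi.

kmemgovuzondi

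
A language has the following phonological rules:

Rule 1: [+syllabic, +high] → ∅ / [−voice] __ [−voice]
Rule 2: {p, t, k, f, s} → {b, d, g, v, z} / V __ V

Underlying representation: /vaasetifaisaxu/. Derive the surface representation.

vaazetfaizaxu

Rule 1 (high vowel syncope): /i/ is a high vowel flanked by voiceless consonants /t/ and /f/, so it deletes. /vaasetifaisaxu/ → vaasetfaisaxu.
Rule 2 (intervocalic voicing): /s/ is a voiceless obstruent between vowels /a/ and /e/, so it voices to [z]. /s/ is a voiceless obstruent between vowels /i/ and /a/, so it voices to [z]. /vaasetfaisaxu/ → vaazetfaizaxu.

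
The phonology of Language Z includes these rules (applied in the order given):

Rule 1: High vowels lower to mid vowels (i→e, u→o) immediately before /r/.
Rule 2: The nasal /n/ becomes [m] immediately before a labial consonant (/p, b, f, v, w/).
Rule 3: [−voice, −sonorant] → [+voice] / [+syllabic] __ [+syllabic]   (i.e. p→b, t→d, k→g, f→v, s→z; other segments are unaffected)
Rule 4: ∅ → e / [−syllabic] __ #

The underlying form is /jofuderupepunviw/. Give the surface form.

Rule 1 (pre-rhotic lowering): no segment meets the environment; /jofuderupepunviw/ is unchanged.
Rule 2 (nasal place assimilation): /n/ precedes the labial consonant /v/, so it assimilates in place to [m]. /jofuderupepunviw/ → jofuderupepumviw.
Rule 3 (intervocalic voicing): /f/ is a voiceless obstruent between vowels /o/ and /u/, so it voices to [v]. /p/ is a voiceless obstruent between vowels /u/ and /e/, so it voices to [b]. /p/ is a voiceless obstruent between vowels /e/ and /u/, so it voices to [b]. /jofuderupepumviw/ → jovuderubebumviw.
Rule 4 (final e-epenthesis): the form ends in the consonant /w/, so [e] is inserted word-finally. /jovuderubebumviw/ → jovuderubebumviwe.

jovuderubebumviwe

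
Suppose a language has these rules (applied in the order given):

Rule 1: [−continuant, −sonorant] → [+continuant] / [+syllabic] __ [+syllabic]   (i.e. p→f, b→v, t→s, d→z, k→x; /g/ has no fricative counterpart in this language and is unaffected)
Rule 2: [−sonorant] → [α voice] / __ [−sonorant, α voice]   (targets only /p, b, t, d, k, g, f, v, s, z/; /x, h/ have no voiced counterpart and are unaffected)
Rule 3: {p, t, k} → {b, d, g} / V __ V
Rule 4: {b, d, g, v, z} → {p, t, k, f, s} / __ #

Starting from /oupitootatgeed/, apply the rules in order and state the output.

oufisoosadgeet

Rule 1 (intervocalic spirantization): /p/ is a stop between vowels /u/ and /i/, so it spirantizes to the fricative [f]. /t/ is a stop between vowels /i/ and /o/, so it spirantizes to the fricative [s]. /t/ is a stop between vowels /o/ and /a/, so it spirantizes to the fricative [s]. /oupitootatgeed/ → oufisoosatgeed.
Rule 2 (regressive voicing assimilation): /t/ precedes the voiced obstruent /g/, so it voices to [d] by assimilation. /oufisoosatgeed/ → oufisoosadgeed.
Rule 3 (intervocalic voicing): no segment meets the environment; /oufisoosadgeed/ is unchanged.
Rule 4 (final devoicing): /d/ is a voiced obstruent in word-final position, so it devoices to [t]. /oufisoosadgeed/ → oufisoosadgeet.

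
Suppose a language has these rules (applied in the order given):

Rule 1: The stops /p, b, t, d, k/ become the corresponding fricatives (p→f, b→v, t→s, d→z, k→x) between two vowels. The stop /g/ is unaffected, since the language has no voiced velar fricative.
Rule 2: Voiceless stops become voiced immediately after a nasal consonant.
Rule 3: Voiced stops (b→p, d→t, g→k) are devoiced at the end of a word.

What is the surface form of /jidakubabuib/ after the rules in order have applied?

Rule 1 (intervocalic spirantization): /d/ is a stop between vowels /i/ and /a/, so it spirantizes to the fricative [z]. /k/ is a stop between vowels /a/ and /u/, so it spirantizes to the fricative [x]. /b/ is a stop between vowels /u/ and /a/, so it spirantizes to the fricative [v]. /b/ is a stop between vowels /a/ and /u/, so it spirantizes to the fricative [v]. /jidakubabuib/ → jizaxuvavuib.
Rule 2 (post-nasal voicing): no segment meets the environment; /jizaxuvavuib/ is unchanged.
Rule 3 (final devoicing): /b/ is a voiced stop in word-final position, so it devoices to [p]. /jizaxuvavuib/ → jizaxuvavuip.

jizaxuvavuip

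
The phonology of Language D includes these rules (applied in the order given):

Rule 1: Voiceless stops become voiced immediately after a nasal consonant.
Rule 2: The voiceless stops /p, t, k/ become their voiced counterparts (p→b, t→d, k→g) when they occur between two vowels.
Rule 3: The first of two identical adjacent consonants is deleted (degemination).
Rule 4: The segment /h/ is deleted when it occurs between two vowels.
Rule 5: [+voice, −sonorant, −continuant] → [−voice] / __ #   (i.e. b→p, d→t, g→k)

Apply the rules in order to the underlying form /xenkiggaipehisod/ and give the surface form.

Rule 1 (post-nasal voicing): /k/ is a voiceless stop immediately after the nasal /n/, so it voices to [g]. /xenkiggaipehisod/ → xengiggaipehisod.
Rule 2 (intervocalic voicing): /p/ is a voiceless stop between vowels /i/ and /e/, so it voices to [b]. /xengiggaipehisod/ → xengiggaibehisod.
Rule 3 (degemination): /gg/ is a geminate; the first /g/ deletes. /xengiggaibehisod/ → xengigaibehisod.
Rule 4 (intervocalic h-deletion): /h/ occurs between vowels /e/ and /i/, so it deletes. /xengigaibehisod/ → xengigaibeisod.
Rule 5 (final devoicing): /d/ is a voiced stop in word-final position, so it devoices to [t]. /xengigaibeisod/ → xengigaibeisot.

xengigaibeisot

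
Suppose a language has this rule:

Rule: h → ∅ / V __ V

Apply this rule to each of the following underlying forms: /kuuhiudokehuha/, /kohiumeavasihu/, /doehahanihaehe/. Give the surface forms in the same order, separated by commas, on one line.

kuuiudokeua, koiumeavasiu, doeaaniaee

/kuuhiudokehuha/: /h/ occurs between vowels /u/ and /i/, so it deletes. /h/ occurs between vowels /e/ and /u/, so it deletes. /h/ occurs between vowels /u/ and /a/, so it deletes. → [kuuiudokeua].
/kohiumeavasihu/: /h/ occurs between vowels /o/ and /i/, so it deletes. /h/ occurs between vowels /i/ and /u/, so it deletes. → [koiumeavasiu].
/doehahanihaehe/: /h/ occurs between vowels /e/ and /a/, so it deletes. /h/ occurs between vowels /a/ and /a/, so it deletes. /h/ occurs between vowels /i/ and /a/, so it deletes. /h/ occurs between vowels /e/ and /e/, so it deletes. → [doeaaniaee].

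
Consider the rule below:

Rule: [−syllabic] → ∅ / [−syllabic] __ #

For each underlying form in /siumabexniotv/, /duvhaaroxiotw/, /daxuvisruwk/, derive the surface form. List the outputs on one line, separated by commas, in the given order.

siumabexniot, duvhaaroxiot, daxuvisruw

/siumabexniotv/: /v/ is the second consonant of a word-final cluster /tv/, so it deletes. → [siumabexniot].
/duvhaaroxiotw/: /w/ is the second consonant of a word-final cluster /tw/, so it deletes. → [duvhaaroxiot].
/daxuvisruwk/: /k/ is the second consonant of a word-final cluster /wk/, so it deletes. → [daxuvisruw].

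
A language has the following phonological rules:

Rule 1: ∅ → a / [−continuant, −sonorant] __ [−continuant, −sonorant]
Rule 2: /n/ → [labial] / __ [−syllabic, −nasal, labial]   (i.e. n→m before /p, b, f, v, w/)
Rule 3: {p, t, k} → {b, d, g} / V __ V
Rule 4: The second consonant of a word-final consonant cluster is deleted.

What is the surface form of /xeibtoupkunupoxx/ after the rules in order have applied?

Rule 1 (stop-cluster a-epenthesis): /b/ and /t/ form a stop–stop cluster, so [a] is inserted between them. /p/ and /k/ form a stop–stop cluster, so [a] is inserted between them. /xeibtoupkunupoxx/ → xeibatoupakunupoxx.
Rule 2 (nasal place assimilation): no segment meets the environment; /xeibatoupakunupoxx/ is unchanged.
Rule 3 (intervocalic voicing): /t/ is a voiceless stop between vowels /a/ and /o/, so it voices to [d]. /p/ is a voiceless stop between vowels /u/ and /a/, so it voices to [b]. /k/ is a voiceless stop between vowels /a/ and /u/, so it voices to [g]. /p/ is a voiceless stop between vowels /u/ and /o/, so it voices to [b]. /xeibatoupakunupoxx/ → xeibadoubagunuboxx.
Rule 4 (final cluster simplification): /x/ is the second consonant of a word-final cluster /xx/, so it deletes. /xeibadoubagunuboxx/ → xeibadoubagunubox.

xeibadoubagunubox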